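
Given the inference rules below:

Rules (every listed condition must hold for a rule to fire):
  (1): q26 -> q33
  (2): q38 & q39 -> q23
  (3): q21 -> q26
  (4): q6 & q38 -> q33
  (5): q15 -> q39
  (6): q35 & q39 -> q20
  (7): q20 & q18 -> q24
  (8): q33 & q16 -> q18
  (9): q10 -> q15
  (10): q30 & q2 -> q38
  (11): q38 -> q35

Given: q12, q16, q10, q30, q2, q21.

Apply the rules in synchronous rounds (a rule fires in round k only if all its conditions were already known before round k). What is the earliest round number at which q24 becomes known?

4

Round 1: (3) [q21 -> q26]; (9) [q10 -> q15]; (10) [q30 & q2 -> q38]. New: q26, q15, q38.
Round 2: (1) [q26 -> q33]; (5) [q15 -> q39]; (11) [q38 -> q35]. New: q33, q39, q35.
Round 3: (2) [q38 & q39 -> q23]; (6) [q35 & q39 -> q20]; (8) [q33 & q16 -> q18]. New: q23, q20, q18.
Round 4: (7) [q20 & q18 -> q24]. New: q24.
q24 first appears in round 4.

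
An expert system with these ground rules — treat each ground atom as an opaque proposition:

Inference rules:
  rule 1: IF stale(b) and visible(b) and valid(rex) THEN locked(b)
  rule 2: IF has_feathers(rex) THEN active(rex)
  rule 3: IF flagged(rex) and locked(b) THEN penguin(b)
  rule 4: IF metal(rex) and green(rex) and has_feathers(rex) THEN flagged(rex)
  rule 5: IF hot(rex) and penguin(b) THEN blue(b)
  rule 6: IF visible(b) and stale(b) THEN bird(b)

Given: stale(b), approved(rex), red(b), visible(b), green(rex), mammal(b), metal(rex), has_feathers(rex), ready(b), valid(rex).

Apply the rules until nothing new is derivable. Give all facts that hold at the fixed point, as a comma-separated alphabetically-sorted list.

[1] rule 1 [IF stale(b) and visible(b) and valid(rex) THEN locked(b)]; rule 2 [IF has_feathers(rex) THEN active(rex)]; rule 4 [IF metal(rex) and green(rex) and has_feathers(rex) THEN flagged(rex)]; rule 6 [IF visible(b) and stale(b) THEN bird(b)]. ⇒ new: locked(b), active(rex), flagged(rex), bird(b).
[2] rule 3 [IF flagged(rex) and locked(b) THEN penguin(b)]. ⇒ new: penguin(b).

active(rex), approved(rex), bird(b), flagged(rex), green(rex), has_feathers(rex), locked(b), mammal(b), metal(rex), penguin(b), ready(b), red(b), stale(b), valid(rex), visible(b)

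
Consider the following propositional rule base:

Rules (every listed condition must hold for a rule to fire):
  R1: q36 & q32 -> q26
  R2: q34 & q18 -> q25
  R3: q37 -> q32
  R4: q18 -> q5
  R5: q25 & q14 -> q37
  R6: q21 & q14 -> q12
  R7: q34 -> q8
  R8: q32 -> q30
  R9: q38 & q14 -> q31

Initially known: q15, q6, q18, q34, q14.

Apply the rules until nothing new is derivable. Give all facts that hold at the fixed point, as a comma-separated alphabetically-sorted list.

Round 1: R2 [q34 & q18 -> q25]; R4 [q18 -> q5]; R7 [q34 -> q8]. New: q25, q5, q8.
Round 2: R5 [q25 & q14 -> q37]. New: q37.
Round 3: R3 [q37 -> q32]. New: q32.
Round 4: R8 [q32 -> q30]. New: q30.

q14, q15, q18, q25, q30, q32, q34, q37, q5, q6, q8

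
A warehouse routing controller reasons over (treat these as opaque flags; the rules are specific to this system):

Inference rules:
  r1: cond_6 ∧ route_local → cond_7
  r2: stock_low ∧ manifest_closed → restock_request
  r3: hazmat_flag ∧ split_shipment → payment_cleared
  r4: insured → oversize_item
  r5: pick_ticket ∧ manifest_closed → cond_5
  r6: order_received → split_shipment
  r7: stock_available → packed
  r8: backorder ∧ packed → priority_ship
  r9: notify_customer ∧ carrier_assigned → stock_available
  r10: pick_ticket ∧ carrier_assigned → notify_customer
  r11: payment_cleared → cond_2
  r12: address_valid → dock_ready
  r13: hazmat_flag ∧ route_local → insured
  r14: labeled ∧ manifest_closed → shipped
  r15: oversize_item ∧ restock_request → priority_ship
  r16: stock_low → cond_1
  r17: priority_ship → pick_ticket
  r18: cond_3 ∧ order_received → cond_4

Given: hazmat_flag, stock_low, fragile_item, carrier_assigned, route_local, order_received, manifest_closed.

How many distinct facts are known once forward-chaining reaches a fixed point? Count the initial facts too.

Round 1 — r2, r6, r13, r16, derive restock_request, split_shipment, insured, cond_1.
Round 2 — r3, r4, derive payment_cleared, oversize_item.
Round 3 — r11, r15, derive cond_2, priority_ship.
Round 4 — r17, derive pick_ticket.
Round 5 — r5, r10, derive cond_5, notify_customer.
Round 6 — r9, derive stock_available.
Round 7 — r7, derive packed.
Closure: {carrier_assigned, cond_1, cond_2, cond_5, fragile_item, hazmat_flag, insured, manifest_closed, notify_customer, order_received, oversize_item, packed, payment_cleared, pick_ticket, priority_ship, restock_request, route_local, split_shipment, stock_available, stock_low} — 20 facts.

20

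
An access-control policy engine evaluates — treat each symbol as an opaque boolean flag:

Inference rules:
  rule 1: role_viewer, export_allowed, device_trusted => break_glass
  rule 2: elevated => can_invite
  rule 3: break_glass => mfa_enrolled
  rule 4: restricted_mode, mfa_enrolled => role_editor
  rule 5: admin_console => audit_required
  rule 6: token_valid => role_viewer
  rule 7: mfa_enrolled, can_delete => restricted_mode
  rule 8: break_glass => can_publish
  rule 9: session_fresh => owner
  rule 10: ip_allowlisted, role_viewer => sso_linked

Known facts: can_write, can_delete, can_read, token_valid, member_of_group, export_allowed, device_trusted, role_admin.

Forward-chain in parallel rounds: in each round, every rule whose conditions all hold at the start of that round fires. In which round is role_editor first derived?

5

Round 1 fires rule 6, giving role_viewer.
Round 2 fires rule 1, giving break_glass.
Round 3 fires rule 3, rule 8, giving mfa_enrolled, can_publish.
Round 4 fires rule 7, giving restricted_mode.
Round 5 fires rule 4, giving role_editor.
role_editor first appears in round 5.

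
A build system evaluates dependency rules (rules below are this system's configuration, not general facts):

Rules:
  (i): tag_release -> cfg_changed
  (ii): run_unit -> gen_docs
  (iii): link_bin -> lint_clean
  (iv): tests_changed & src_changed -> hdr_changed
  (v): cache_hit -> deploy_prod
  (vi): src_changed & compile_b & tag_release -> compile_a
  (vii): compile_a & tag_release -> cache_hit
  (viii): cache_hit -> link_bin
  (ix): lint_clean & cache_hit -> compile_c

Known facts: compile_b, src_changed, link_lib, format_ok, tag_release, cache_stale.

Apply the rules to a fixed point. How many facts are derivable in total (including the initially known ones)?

13

[1] (i) [tag_release -> cfg_changed]; (vi) [src_changed & compile_b & tag_release -> compile_a]. ⇒ new: cfg_changed, compile_a.
[2] (vii) [compile_a & tag_release -> cache_hit]. ⇒ new: cache_hit.
[3] (v) [cache_hit -> deploy_prod]; (viii) [cache_hit -> link_bin]. ⇒ new: deploy_prod, link_bin.
[4] (iii) [link_bin -> lint_clean]. ⇒ new: lint_clean.
[5] (ix) [lint_clean & cache_hit -> compile_c]. ⇒ new: compile_c.
Closure: {cache_hit, cache_stale, cfg_changed, compile_a, compile_b, compile_c, deploy_prod, format_ok, link_bin, link_lib, lint_clean, src_changed, tag_release} — 13 facts.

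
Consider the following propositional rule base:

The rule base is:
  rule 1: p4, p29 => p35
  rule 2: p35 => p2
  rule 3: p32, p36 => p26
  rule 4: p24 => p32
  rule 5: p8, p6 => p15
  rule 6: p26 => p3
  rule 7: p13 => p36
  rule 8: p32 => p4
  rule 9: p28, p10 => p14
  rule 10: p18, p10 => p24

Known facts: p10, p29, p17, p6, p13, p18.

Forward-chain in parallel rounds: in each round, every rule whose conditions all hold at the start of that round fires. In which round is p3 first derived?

4

[1] rule 7 [p13 => p36]; rule 10 [p18, p10 => p24]. ⇒ new: p36, p24.
[2] rule 4 [p24 => p32]. ⇒ new: p32.
[3] rule 3 [p32, p36 => p26]; rule 8 [p32 => p4]. ⇒ new: p26, p4.
[4] rule 1 [p4, p29 => p35]; rule 6 [p26 => p3]. ⇒ new: p35, p3.
p3 first appears in round 4.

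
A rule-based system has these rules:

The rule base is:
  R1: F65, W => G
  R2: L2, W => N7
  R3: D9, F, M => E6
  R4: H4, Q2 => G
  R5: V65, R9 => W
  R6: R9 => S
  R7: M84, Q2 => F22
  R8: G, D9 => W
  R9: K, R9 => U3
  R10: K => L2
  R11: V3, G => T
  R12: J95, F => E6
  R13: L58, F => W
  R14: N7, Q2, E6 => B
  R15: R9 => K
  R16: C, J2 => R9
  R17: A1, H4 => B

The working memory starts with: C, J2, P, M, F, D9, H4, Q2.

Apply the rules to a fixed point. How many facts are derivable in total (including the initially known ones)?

Round 1: R3 [D9, F, M => E6]; R4 [H4, Q2 => G]; R16 [C, J2 => R9]. New: E6, G, R9.
Round 2: R6 [R9 => S]; R8 [G, D9 => W]; R15 [R9 => K]. New: S, W, K.
Round 3: R9 [K, R9 => U3]; R10 [K => L2]. New: U3, L2.
Round 4: R2 [L2, W => N7]. New: N7.
Round 5: R14 [N7, Q2, E6 => B]. New: B.
Closure: {B, C, D9, E6, F, G, H4, J2, K, L2, M, N7, P, Q2, R9, S, U3, W} — 18 facts.

18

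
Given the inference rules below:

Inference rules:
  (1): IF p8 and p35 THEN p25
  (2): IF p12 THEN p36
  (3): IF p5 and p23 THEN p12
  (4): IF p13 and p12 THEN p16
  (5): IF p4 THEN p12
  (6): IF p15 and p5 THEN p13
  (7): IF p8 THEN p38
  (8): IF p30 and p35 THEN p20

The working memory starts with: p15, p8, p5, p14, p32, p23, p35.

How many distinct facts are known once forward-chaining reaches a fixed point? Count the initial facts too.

[1] (1) [IF p8 and p35 THEN p25]; (3) [IF p5 and p23 THEN p12]; (6) [IF p15 and p5 THEN p13]; (7) [IF p8 THEN p38]. ⇒ new: p25, p12, p13, p38.
[2] (2) [IF p12 THEN p36]; (4) [IF p13 and p12 THEN p16]. ⇒ new: p36, p16.
Closure: {p12, p13, p14, p15, p16, p23, p25, p32, p35, p36, p38, p5, p8} — 13 facts.

13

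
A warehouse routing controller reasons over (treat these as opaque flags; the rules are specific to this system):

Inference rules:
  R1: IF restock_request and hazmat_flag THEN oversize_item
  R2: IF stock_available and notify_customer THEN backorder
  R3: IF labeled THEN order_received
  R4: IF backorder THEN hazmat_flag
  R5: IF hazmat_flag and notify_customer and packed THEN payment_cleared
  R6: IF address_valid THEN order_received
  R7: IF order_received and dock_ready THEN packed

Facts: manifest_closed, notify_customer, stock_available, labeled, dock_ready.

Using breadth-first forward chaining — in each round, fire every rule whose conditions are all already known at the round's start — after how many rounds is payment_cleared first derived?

Round 1 — R2, R3, derive backorder, order_received.
Round 2 — R4, R7, derive hazmat_flag, packed.
Round 3 — R5, derive payment_cleared.
payment_cleared first appears in round 3.

3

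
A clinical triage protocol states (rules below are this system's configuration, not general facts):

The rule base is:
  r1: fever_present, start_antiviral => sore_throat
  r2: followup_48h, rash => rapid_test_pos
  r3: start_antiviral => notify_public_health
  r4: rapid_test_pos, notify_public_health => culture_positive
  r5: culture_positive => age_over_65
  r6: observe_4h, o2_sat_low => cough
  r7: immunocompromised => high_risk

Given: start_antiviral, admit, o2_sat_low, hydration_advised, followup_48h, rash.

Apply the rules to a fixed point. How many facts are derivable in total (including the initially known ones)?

10

Round 1: r2 [followup_48h, rash => rapid_test_pos]; r3 [start_antiviral => notify_public_health]. Adds rapid_test_pos, notify_public_health.
Round 2: r4 [rapid_test_pos, notify_public_health => culture_positive]. Adds culture_positive.
Round 3: r5 [culture_positive => age_over_65]. Adds age_over_65.
Closure: {admit, age_over_65, culture_positive, followup_48h, hydration_advised, notify_public_health, o2_sat_low, rapid_test_pos, rash, start_antiviral} — 10 facts.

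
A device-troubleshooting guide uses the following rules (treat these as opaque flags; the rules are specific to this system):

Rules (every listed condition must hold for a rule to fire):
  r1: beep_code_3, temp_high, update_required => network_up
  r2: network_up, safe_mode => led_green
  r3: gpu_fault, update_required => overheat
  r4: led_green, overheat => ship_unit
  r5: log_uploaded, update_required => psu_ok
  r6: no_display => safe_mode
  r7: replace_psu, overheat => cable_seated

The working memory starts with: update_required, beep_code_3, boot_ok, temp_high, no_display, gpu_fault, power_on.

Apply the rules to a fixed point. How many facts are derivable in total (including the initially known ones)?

Round 1: r1 [beep_code_3, temp_high, update_required => network_up]; r3 [gpu_fault, update_required => overheat]; r6 [no_display => safe_mode]. Adds network_up, overheat, safe_mode.
Round 2: r2 [network_up, safe_mode => led_green]. Adds led_green.
Round 3: r4 [led_green, overheat => ship_unit]. Adds ship_unit.
Closure: {beep_code_3, boot_ok, gpu_fault, led_green, network_up, no_display, overheat, power_on, safe_mode, ship_unit, temp_high, update_required} — 12 facts.

12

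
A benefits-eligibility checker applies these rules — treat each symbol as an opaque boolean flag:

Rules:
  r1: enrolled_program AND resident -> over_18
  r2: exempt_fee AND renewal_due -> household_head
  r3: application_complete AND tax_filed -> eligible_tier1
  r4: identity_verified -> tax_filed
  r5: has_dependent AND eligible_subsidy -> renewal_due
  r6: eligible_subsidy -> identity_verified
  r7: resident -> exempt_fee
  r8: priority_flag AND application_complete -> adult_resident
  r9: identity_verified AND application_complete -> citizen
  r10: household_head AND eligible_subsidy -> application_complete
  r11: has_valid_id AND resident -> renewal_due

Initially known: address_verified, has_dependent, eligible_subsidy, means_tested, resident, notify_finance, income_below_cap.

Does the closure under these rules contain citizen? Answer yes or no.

yes

Round 1: r5 [has_dependent AND eligible_subsidy -> renewal_due]; r6 [eligible_subsidy -> identity_verified]; r7 [resident -> exempt_fee]. New: renewal_due, identity_verified, exempt_fee.
Round 2: r2 [exempt_fee AND renewal_due -> household_head]; r4 [identity_verified -> tax_filed]. New: household_head, tax_filed.
Round 3: r10 [household_head AND eligible_subsidy -> application_complete]. New: application_complete.
Round 4: r3 [application_complete AND tax_filed -> eligible_tier1]; r9 [identity_verified AND application_complete -> citizen]. New: eligible_tier1, citizen.
citizen appears in round 4, so it is derivable.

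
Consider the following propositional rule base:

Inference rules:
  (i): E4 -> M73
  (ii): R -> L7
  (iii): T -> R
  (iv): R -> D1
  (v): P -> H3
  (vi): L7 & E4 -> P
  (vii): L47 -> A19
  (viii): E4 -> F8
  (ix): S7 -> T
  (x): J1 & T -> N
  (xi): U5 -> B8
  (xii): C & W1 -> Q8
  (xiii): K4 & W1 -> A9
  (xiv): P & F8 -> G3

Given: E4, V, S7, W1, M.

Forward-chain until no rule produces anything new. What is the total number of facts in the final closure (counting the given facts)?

Round 1 fires (i), (viii), (ix), giving M73, F8, T.
Round 2 fires (iii), giving R.
Round 3 fires (ii), (iv), giving L7, D1.
Round 4 fires (vi), giving P.
Round 5 fires (v), (xiv), giving H3, G3.
Closure: {D1, E4, F8, G3, H3, L7, M, M73, P, R, S7, T, V, W1} — 14 facts.

14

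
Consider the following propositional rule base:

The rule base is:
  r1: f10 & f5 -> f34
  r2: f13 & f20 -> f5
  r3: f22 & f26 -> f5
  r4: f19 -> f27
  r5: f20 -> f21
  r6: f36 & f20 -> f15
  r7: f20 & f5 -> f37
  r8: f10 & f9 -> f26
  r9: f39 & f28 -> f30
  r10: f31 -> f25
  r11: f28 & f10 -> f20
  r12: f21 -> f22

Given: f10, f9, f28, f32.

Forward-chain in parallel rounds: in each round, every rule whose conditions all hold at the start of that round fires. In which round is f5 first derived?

4

Round 1: r8 [f10 & f9 -> f26]; r11 [f28 & f10 -> f20]. New: f26, f20.
Round 2: r5 [f20 -> f21]. New: f21.
Round 3: r12 [f21 -> f22]. New: f22.
Round 4: r3 [f22 & f26 -> f5]. New: f5.
f5 first appears in round 4.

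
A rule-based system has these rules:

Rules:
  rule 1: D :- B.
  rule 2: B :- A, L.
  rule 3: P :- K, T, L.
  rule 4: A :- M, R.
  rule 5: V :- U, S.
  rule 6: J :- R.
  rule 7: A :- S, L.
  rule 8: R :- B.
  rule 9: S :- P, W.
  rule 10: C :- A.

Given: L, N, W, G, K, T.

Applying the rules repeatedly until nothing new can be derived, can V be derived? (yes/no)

no

Round 1: rule 3 [P :- K, T, L.]. Adds P.
Round 2: rule 9 [S :- P, W.]. Adds S.
Round 3: rule 7 [A :- S, L.]. Adds A.
Round 4: rule 2 [B :- A, L.]; rule 10 [C :- A.]. Adds B, C.
Round 5: rule 1 [D :- B.]; rule 8 [R :- B.]. Adds D, R.
Round 6: rule 6 [J :- R.]. Adds J.
Fixed point reached. V is concluded only by rule 5; rule 5 needs U (never derived).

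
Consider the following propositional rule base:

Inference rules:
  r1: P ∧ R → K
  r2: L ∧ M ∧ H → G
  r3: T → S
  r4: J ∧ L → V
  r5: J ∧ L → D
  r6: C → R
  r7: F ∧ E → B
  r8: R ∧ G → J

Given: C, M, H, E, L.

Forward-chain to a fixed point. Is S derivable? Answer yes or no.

no

[1] r2 [L ∧ M ∧ H → G]; r6 [C → R]. ⇒ new: G, R.
[2] r8 [R ∧ G → J]. ⇒ new: J.
[3] r4 [J ∧ L → V]; r5 [J ∧ L → D]. ⇒ new: V, D.
Fixed point reached. S is concluded only by r3; r3 needs T (never derived).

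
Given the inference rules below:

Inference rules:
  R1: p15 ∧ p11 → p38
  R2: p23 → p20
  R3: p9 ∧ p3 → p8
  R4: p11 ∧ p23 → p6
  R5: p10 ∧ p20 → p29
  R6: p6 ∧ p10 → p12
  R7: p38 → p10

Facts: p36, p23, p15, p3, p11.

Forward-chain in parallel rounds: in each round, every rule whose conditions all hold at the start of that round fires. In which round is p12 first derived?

3

[1] R1 [p15 ∧ p11 → p38]; R2 [p23 → p20]; R4 [p11 ∧ p23 → p6]. ⇒ new: p38, p20, p6.
[2] R7 [p38 → p10]. ⇒ new: p10.
[3] R5 [p10 ∧ p20 → p29]; R6 [p6 ∧ p10 → p12]. ⇒ new: p29, p12.
p12 first appears in round 3.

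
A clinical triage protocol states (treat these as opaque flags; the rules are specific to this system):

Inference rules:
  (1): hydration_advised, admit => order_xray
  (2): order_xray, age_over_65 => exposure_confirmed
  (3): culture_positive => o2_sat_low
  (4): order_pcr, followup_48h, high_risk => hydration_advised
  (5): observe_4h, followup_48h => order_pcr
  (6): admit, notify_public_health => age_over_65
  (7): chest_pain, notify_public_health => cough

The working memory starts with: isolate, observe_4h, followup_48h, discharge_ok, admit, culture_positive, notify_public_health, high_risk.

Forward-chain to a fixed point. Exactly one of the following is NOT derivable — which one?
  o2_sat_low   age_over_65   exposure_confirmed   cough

cough

Round 1 fires (3), (5), (6), giving o2_sat_low, order_pcr, age_over_65.
Round 2 fires (4), giving hydration_advised.
Round 3 fires (1), giving order_xray.
Round 4 fires (2), giving exposure_confirmed.
Derived: o2_sat_low (round 1), age_over_65 (round 1), exposure_confirmed (round 4). cough never appears in any round.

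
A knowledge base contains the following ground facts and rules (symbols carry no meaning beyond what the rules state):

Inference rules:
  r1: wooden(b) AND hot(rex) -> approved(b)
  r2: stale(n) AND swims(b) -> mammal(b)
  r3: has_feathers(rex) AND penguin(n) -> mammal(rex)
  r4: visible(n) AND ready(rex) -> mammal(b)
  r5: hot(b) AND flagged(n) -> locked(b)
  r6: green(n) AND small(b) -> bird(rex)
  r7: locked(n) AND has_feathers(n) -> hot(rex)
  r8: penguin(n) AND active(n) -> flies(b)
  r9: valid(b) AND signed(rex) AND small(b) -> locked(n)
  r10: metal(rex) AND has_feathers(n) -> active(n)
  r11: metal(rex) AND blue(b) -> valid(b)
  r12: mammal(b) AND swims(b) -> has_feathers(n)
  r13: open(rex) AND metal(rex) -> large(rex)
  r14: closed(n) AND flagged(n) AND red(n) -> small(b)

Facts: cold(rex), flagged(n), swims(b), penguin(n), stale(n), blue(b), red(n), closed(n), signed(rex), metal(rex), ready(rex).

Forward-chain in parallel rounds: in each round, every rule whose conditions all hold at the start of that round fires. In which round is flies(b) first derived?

4

Round 1 fires r2, r11, r14, giving mammal(b), valid(b), small(b).
Round 2 fires r9, r12, giving locked(n), has_feathers(n).
Round 3 fires r7, r10, giving hot(rex), active(n).
Round 4 fires r8, giving flies(b).
flies(b) first appears in round 4.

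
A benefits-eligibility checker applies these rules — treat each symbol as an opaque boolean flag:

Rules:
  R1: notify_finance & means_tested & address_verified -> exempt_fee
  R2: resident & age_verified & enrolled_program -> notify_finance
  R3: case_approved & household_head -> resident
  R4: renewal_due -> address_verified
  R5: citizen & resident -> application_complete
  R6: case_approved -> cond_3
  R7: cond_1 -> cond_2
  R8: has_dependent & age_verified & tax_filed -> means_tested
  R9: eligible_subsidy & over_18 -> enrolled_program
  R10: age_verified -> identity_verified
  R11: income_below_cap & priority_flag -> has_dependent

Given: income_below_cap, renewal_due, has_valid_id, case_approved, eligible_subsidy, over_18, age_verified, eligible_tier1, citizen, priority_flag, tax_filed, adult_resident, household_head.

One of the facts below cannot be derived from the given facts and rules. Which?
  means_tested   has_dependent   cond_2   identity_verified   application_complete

Round 1: R3 [case_approved & household_head -> resident]; R4 [renewal_due -> address_verified]; R6 [case_approved -> cond_3]; R9 [eligible_subsidy & over_18 -> enrolled_program]; R10 [age_verified -> identity_verified]; R11 [income_below_cap & priority_flag -> has_dependent]. Adds resident, address_verified, cond_3, enrolled_program, identity_verified, has_dependent.
Round 2: R2 [resident & age_verified & enrolled_program -> notify_finance]; R5 [citizen & resident -> application_complete]; R8 [has_dependent & age_verified & tax_filed -> means_tested]. Adds notify_finance, application_complete, means_tested.
Round 3: R1 [notify_finance & means_tested & address_verified -> exempt_fee]. Adds exempt_fee.
Derived: application_complete (round 2), identity_verified (round 1), means_tested (round 2), has_dependent (round 1). cond_2 never appears in any round.

cond_2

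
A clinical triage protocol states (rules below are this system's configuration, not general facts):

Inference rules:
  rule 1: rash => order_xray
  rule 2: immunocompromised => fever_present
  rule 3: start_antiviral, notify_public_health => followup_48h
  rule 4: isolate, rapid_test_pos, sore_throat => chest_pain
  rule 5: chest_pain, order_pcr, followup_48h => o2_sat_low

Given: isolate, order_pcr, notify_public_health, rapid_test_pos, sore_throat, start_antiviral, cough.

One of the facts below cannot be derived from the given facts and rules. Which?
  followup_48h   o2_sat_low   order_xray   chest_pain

Round 1 fires rule 3, rule 4, giving followup_48h, chest_pain.
Round 2 fires rule 5, giving o2_sat_low.
Derived: chest_pain (round 1), o2_sat_low (round 2), followup_48h (round 1). order_xray never appears in any round.

order_xray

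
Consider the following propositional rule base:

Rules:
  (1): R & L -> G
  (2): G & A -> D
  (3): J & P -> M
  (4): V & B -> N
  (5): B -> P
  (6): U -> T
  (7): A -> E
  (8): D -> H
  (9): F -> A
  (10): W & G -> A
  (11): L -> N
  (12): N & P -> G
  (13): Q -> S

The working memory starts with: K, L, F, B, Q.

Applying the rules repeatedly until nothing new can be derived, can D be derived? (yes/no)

yes

Round 1 — (5), (9), (11), (13), derive P, A, N, S.
Round 2 — (7), (12), derive E, G.
Round 3 — (2), derive D.
Round 4 — (8), derive H.
D appears in round 3, so it is derivable.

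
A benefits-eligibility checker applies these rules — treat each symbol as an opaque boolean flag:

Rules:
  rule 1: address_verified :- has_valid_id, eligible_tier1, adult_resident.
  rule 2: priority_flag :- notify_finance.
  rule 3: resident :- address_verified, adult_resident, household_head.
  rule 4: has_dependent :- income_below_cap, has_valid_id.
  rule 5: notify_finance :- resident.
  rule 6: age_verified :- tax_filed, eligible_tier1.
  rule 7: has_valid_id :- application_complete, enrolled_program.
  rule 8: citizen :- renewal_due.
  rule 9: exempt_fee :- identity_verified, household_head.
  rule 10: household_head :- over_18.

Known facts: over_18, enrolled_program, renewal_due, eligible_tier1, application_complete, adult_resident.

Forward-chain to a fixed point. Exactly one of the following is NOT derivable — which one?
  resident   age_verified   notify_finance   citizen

age_verified

Round 1 fires rule 7, rule 8, rule 10, giving has_valid_id, citizen, household_head.
Round 2 fires rule 1, giving address_verified.
Round 3 fires rule 3, giving resident.
Round 4 fires rule 5, giving notify_finance.
Round 5 fires rule 2, giving priority_flag.
Derived: notify_finance (round 4), citizen (round 1), resident (round 3). age_verified never appears in any round.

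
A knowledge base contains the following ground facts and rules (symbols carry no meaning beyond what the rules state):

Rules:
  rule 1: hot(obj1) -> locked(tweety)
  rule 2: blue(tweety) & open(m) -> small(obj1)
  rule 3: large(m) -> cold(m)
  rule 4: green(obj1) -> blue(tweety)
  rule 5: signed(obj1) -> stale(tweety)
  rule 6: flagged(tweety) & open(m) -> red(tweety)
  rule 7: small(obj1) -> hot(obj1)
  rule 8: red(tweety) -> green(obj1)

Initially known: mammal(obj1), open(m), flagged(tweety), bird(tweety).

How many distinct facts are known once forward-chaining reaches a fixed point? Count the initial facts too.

10

Round 1: rule 6 [flagged(tweety) & open(m) -> red(tweety)]. Adds red(tweety).
Round 2: rule 8 [red(tweety) -> green(obj1)]. Adds green(obj1).
Round 3: rule 4 [green(obj1) -> blue(tweety)]. Adds blue(tweety).
Round 4: rule 2 [blue(tweety) & open(m) -> small(obj1)]. Adds small(obj1).
Round 5: rule 7 [small(obj1) -> hot(obj1)]. Adds hot(obj1).
Round 6: rule 1 [hot(obj1) -> locked(tweety)]. Adds locked(tweety).
Closure: {bird(tweety), blue(tweety), flagged(tweety), green(obj1), hot(obj1), locked(tweety), mammal(obj1), open(m), red(tweety), small(obj1)} — 10 facts.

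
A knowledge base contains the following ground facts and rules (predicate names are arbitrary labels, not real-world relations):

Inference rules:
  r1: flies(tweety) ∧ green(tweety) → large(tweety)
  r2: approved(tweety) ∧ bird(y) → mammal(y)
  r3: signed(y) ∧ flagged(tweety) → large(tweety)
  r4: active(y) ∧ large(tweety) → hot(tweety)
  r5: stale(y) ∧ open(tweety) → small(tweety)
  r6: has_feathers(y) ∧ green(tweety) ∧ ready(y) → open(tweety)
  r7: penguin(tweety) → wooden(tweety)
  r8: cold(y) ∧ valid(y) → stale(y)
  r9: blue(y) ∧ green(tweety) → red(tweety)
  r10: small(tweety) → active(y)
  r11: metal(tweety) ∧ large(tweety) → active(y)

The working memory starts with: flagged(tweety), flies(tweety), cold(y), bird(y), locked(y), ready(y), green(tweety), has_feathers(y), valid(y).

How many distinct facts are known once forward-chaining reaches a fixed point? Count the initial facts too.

15

Round 1 fires r1, r6, r8, giving large(tweety), open(tweety), stale(y).
Round 2 fires r5, giving small(tweety).
Round 3 fires r10, giving active(y).
Round 4 fires r4, giving hot(tweety).
Closure: {active(y), bird(y), cold(y), flagged(tweety), flies(tweety), green(tweety), has_feathers(y), hot(tweety), large(tweety), locked(y), open(tweety), ready(y), small(tweety), stale(y), valid(y)} — 15 facts.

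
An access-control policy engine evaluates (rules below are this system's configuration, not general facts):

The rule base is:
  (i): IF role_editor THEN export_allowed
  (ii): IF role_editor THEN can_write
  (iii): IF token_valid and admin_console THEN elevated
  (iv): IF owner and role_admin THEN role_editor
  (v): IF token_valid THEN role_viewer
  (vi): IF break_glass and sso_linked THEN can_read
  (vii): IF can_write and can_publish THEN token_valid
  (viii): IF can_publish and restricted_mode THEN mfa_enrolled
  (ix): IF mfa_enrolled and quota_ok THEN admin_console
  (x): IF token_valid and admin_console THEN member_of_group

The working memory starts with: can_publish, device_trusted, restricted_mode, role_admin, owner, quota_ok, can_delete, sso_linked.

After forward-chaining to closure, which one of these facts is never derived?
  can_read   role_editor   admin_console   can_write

[1] (iv) [IF owner and role_admin THEN role_editor]; (viii) [IF can_publish and restricted_mode THEN mfa_enrolled]. ⇒ new: role_editor, mfa_enrolled.
[2] (i) [IF role_editor THEN export_allowed]; (ii) [IF role_editor THEN can_write]; (ix) [IF mfa_enrolled and quota_ok THEN admin_console]. ⇒ new: export_allowed, can_write, admin_console.
[3] (vii) [IF can_write and can_publish THEN token_valid]. ⇒ new: token_valid.
[4] (iii) [IF token_valid and admin_console THEN elevated]; (v) [IF token_valid THEN role_viewer]; (x) [IF token_valid and admin_console THEN member_of_group]. ⇒ new: elevated, role_viewer, member_of_group.
Derived: role_editor (round 1), can_write (round 2), admin_console (round 2). can_read never appears in any round.

can_read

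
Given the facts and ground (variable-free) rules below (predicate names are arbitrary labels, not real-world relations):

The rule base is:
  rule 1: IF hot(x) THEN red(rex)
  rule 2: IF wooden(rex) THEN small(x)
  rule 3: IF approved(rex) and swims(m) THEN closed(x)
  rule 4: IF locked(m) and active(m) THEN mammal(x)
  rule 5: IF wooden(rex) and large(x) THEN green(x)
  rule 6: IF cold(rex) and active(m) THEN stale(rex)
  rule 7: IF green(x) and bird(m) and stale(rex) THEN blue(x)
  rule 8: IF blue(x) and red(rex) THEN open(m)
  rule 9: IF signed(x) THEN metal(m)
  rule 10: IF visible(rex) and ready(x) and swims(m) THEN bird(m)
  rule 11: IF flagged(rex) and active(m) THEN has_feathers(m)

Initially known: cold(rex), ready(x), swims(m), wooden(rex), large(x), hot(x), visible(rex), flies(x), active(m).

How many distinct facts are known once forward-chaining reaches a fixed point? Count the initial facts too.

Round 1: rule 1 [IF hot(x) THEN red(rex)]; rule 2 [IF wooden(rex) THEN small(x)]; rule 5 [IF wooden(rex) and large(x) THEN green(x)]; rule 6 [IF cold(rex) and active(m) THEN stale(rex)]; rule 10 [IF visible(rex) and ready(x) and swims(m) THEN bird(m)]. Adds red(rex), small(x), green(x), stale(rex), bird(m).
Round 2: rule 7 [IF green(x) and bird(m) and stale(rex) THEN blue(x)]. Adds blue(x).
Round 3: rule 8 [IF blue(x) and red(rex) THEN open(m)]. Adds open(m).
Closure: {active(m), bird(m), blue(x), cold(rex), flies(x), green(x), hot(x), large(x), open(m), ready(x), red(rex), small(x), stale(rex), swims(m), visible(rex), wooden(rex)} — 16 facts.

16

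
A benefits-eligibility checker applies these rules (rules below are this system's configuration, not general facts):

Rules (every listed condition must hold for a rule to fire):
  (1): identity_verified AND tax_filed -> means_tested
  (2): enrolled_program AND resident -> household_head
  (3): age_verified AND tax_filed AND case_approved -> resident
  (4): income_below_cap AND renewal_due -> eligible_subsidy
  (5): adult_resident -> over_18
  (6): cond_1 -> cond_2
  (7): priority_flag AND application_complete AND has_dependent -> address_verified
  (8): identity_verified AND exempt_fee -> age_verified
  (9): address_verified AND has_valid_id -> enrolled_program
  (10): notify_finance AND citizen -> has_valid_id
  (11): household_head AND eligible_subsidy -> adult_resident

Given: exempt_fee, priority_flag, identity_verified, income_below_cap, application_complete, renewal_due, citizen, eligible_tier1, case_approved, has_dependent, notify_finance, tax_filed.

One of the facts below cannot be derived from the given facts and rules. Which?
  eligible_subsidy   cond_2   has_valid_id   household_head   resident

Round 1: (1) [identity_verified AND tax_filed -> means_tested]; (4) [income_below_cap AND renewal_due -> eligible_subsidy]; (7) [priority_flag AND application_complete AND has_dependent -> address_verified]; (8) [identity_verified AND exempt_fee -> age_verified]; (10) [notify_finance AND citizen -> has_valid_id]. Adds means_tested, eligible_subsidy, address_verified, age_verified, has_valid_id.
Round 2: (3) [age_verified AND tax_filed AND case_approved -> resident]; (9) [address_verified AND has_valid_id -> enrolled_program]. Adds resident, enrolled_program.
Round 3: (2) [enrolled_program AND resident -> household_head]. Adds household_head.
Round 4: (11) [household_head AND eligible_subsidy -> adult_resident]. Adds adult_resident.
Round 5: (5) [adult_resident -> over_18]. Adds over_18.
Derived: has_valid_id (round 1), resident (round 2), eligible_subsidy (round 1), household_head (round 3). cond_2 never appears in any round.

cond_2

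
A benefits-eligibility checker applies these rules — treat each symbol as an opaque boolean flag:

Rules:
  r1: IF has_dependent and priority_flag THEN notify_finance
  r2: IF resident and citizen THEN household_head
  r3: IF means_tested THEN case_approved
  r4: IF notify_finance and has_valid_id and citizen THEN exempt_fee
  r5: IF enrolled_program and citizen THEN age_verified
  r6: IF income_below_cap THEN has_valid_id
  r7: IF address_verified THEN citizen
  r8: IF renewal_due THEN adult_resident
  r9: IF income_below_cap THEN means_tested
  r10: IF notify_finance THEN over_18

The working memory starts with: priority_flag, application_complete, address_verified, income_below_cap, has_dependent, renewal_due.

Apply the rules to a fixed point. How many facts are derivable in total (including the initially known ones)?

Round 1: r1 [IF has_dependent and priority_flag THEN notify_finance]; r6 [IF income_below_cap THEN has_valid_id]; r7 [IF address_verified THEN citizen]; r8 [IF renewal_due THEN adult_resident]; r9 [IF income_below_cap THEN means_tested]. New: notify_finance, has_valid_id, citizen, adult_resident, means_tested.
Round 2: r3 [IF means_tested THEN case_approved]; r4 [IF notify_finance and has_valid_id and citizen THEN exempt_fee]; r10 [IF notify_finance THEN over_18]. New: case_approved, exempt_fee, over_18.
Closure: {address_verified, adult_resident, application_complete, case_approved, citizen, exempt_fee, has_dependent, has_valid_id, income_below_cap, means_tested, notify_finance, over_18, priority_flag, renewal_due} — 14 facts.

14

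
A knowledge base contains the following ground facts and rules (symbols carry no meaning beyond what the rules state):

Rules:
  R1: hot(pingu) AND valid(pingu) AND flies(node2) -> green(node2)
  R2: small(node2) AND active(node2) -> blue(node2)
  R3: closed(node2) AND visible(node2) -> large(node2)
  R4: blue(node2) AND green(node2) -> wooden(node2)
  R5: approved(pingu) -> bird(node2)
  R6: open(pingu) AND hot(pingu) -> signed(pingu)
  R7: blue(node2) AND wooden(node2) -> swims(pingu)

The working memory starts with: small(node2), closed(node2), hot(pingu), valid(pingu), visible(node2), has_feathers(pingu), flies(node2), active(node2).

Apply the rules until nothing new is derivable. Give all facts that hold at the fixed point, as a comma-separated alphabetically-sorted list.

Round 1: R1 [hot(pingu) AND valid(pingu) AND flies(node2) -> green(node2)]; R2 [small(node2) AND active(node2) -> blue(node2)]; R3 [closed(node2) AND visible(node2) -> large(node2)]. Adds green(node2), blue(node2), large(node2).
Round 2: R4 [blue(node2) AND green(node2) -> wooden(node2)]. Adds wooden(node2).
Round 3: R7 [blue(node2) AND wooden(node2) -> swims(pingu)]. Adds swims(pingu).

active(node2), blue(node2), closed(node2), flies(node2), green(node2), has_feathers(pingu), hot(pingu), large(node2), small(node2), swims(pingu), valid(pingu), visible(node2), wooden(node2)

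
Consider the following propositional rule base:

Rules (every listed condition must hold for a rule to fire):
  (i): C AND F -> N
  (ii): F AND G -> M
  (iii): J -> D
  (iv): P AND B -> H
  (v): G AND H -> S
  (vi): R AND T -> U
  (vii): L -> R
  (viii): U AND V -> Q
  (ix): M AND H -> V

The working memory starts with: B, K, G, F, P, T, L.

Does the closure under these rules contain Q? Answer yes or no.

Round 1: (ii) [F AND G -> M]; (iv) [P AND B -> H]; (vii) [L -> R]. Adds M, H, R.
Round 2: (v) [G AND H -> S]; (vi) [R AND T -> U]; (ix) [M AND H -> V]. Adds S, U, V.
Round 3: (viii) [U AND V -> Q]. Adds Q.
Q appears in round 3, so it is derivable.

yes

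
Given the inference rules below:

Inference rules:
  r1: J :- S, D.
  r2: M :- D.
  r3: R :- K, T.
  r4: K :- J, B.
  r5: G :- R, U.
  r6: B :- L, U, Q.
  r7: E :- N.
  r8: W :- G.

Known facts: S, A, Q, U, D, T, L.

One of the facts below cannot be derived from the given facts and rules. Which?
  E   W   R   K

Round 1: r1 [J :- S, D.]; r2 [M :- D.]; r6 [B :- L, U, Q.]. New: J, M, B.
Round 2: r4 [K :- J, B.]. New: K.
Round 3: r3 [R :- K, T.]. New: R.
Round 4: r5 [G :- R, U.]. New: G.
Round 5: r8 [W :- G.]. New: W.
Derived: W (round 5), K (round 2), R (round 3). E never appears in any round.

E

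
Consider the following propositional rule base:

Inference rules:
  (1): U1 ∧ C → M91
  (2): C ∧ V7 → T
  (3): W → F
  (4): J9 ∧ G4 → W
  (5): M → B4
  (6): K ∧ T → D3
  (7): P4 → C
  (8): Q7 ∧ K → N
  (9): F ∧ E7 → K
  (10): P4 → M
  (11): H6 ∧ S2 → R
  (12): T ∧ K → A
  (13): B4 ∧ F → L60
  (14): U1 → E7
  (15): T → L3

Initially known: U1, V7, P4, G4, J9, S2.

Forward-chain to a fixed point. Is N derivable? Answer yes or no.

no

[1] (4) [J9 ∧ G4 → W]; (7) [P4 → C]; (10) [P4 → M]; (14) [U1 → E7]. ⇒ new: W, C, M, E7.
[2] (1) [U1 ∧ C → M91]; (2) [C ∧ V7 → T]; (3) [W → F]; (5) [M → B4]. ⇒ new: M91, T, F, B4.
[3] (9) [F ∧ E7 → K]; (13) [B4 ∧ F → L60]; (15) [T → L3]. ⇒ new: K, L60, L3.
[4] (6) [K ∧ T → D3]; (12) [T ∧ K → A]. ⇒ new: D3, A.
Fixed point reached. N is concluded only by (8); (8) needs Q7 (never derived).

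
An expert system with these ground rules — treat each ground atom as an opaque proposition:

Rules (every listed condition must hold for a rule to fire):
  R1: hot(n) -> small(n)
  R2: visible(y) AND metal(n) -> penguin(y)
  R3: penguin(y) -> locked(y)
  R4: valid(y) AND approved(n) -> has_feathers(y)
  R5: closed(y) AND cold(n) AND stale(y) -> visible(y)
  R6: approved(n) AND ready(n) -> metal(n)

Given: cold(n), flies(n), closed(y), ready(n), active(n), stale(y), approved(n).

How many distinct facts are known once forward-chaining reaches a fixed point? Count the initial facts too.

11

Round 1: R5 [closed(y) AND cold(n) AND stale(y) -> visible(y)]; R6 [approved(n) AND ready(n) -> metal(n)]. New: visible(y), metal(n).
Round 2: R2 [visible(y) AND metal(n) -> penguin(y)]. New: penguin(y).
Round 3: R3 [penguin(y) -> locked(y)]. New: locked(y).
Closure: {active(n), approved(n), closed(y), cold(n), flies(n), locked(y), metal(n), penguin(y), ready(n), stale(y), visible(y)} — 11 facts.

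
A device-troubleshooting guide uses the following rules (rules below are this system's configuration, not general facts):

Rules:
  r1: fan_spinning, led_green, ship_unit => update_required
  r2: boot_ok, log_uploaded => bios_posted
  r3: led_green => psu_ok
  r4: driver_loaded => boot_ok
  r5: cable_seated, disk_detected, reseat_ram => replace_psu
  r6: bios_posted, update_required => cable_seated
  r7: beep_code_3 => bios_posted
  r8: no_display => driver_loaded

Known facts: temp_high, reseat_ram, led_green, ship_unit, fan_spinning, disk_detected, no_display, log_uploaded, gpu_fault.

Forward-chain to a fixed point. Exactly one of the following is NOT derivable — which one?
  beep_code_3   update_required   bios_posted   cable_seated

beep_code_3

Round 1: r1 [fan_spinning, led_green, ship_unit => update_required]; r3 [led_green => psu_ok]; r8 [no_display => driver_loaded]. Adds update_required, psu_ok, driver_loaded.
Round 2: r4 [driver_loaded => boot_ok]. Adds boot_ok.
Round 3: r2 [boot_ok, log_uploaded => bios_posted]. Adds bios_posted.
Round 4: r6 [bios_posted, update_required => cable_seated]. Adds cable_seated.
Round 5: r5 [cable_seated, disk_detected, reseat_ram => replace_psu]. Adds replace_psu.
Derived: bios_posted (round 3), cable_seated (round 4), update_required (round 1). beep_code_3 never appears in any round.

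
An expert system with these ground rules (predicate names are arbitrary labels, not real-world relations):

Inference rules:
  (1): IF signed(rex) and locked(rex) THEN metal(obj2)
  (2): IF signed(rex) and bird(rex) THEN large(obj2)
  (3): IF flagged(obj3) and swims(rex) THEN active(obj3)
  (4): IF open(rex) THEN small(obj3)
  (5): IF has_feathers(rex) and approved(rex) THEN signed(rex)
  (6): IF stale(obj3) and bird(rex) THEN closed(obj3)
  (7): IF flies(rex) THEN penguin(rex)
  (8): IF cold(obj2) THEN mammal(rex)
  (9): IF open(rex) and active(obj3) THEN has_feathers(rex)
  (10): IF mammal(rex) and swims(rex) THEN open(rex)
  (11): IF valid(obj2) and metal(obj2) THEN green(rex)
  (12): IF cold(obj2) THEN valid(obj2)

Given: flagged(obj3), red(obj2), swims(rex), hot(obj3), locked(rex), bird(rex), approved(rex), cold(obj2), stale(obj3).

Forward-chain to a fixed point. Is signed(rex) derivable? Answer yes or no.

[1] (3) [IF flagged(obj3) and swims(rex) THEN active(obj3)]; (6) [IF stale(obj3) and bird(rex) THEN closed(obj3)]; (8) [IF cold(obj2) THEN mammal(rex)]; (12) [IF cold(obj2) THEN valid(obj2)]. ⇒ new: active(obj3), closed(obj3), mammal(rex), valid(obj2).
[2] (10) [IF mammal(rex) and swims(rex) THEN open(rex)]. ⇒ new: open(rex).
[3] (4) [IF open(rex) THEN small(obj3)]; (9) [IF open(rex) and active(obj3) THEN has_feathers(rex)]. ⇒ new: small(obj3), has_feathers(rex).
[4] (5) [IF has_feathers(rex) and approved(rex) THEN signed(rex)]. ⇒ new: signed(rex).
[5] (1) [IF signed(rex) and locked(rex) THEN metal(obj2)]; (2) [IF signed(rex) and bird(rex) THEN large(obj2)]. ⇒ new: metal(obj2), large(obj2).
[6] (11) [IF valid(obj2) and metal(obj2) THEN green(rex)]. ⇒ new: green(rex).
signed(rex) appears in round 4, so it is derivable.

yes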